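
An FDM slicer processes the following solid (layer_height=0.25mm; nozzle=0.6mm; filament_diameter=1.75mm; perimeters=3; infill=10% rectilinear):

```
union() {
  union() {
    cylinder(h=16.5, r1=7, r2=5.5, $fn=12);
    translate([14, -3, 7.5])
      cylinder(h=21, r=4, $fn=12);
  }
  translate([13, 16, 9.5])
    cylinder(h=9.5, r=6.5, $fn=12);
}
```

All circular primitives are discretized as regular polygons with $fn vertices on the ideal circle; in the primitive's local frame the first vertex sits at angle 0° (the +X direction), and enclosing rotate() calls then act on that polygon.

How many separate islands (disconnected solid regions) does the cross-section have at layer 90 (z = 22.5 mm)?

1

At z = 22.5 mm: the cone is not intersected at this z (z outside [0, 16.5]); the r=4 cylinder at (14, -3) contributes a regular 12-gon of circumradius 4; Combining (union): only the r=4 cylinder at (14, -3) is present, so the union is just that shape — 1 connected region; the cylinder at (13, 16) does not reach this height (z outside [9.5, 19]); Merging all regions: only that combined region is present, so the union is just that shape — 1 connected region. Overall, the cross-section is a single solid region. Island count = 1.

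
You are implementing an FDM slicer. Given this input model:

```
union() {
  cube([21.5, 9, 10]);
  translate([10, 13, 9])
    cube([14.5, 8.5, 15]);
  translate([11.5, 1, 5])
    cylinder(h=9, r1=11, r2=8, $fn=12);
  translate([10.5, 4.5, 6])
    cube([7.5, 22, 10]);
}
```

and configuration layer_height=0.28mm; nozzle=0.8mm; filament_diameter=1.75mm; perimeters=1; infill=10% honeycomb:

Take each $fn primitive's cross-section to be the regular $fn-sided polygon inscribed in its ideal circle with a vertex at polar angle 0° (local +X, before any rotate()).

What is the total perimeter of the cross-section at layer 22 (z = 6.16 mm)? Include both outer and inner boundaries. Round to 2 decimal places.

104.96 mm

At z = 6.16 mm: the cube is present — its section is the full 21.5×9 rectangle (perimeter 61.00 mm); the cube at (10, 13) is absent (z outside [9, 24]); the cone at (11.5, 1) (r1=11→r2=8) has section circumradius 10.613 here — a regular 12-gon (perimeter = 2·12·10.613·sin(180°/12) = 65.93 mm); the cube at (10.5, 4.5) is present — its section is the full 7.5×22 rectangle (perimeter 59.00 mm); Merging all regions: the regions partially overlap (shared area 214.17 mm²), so the edge portions inside another operand are dropped and the merged outline is re-measured after clipping — boundary = 104.96 mm. Overall, the cross-section is a single solid region. Total boundary length (outer) = 104.96 mm.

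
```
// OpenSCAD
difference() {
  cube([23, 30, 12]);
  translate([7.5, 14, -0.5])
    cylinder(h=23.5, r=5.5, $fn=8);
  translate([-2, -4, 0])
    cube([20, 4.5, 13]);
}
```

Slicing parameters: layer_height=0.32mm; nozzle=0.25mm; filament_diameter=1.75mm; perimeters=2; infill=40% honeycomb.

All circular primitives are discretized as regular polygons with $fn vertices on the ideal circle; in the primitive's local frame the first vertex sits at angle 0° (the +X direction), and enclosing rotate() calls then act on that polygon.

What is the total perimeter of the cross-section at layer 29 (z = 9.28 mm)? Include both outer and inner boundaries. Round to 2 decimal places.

139.68 mm

At z = 9.28 mm: the cube is present — its section is the full 23×30 rectangle (perimeter 106.00 mm); the r=5.5 cylinder at (7.5, 14) contributes a regular 8-gon of circumradius 5.5 (perimeter = 2·8·5.500·sin(180°/8) = 33.68 mm); the 20×4.5 cube at (-2, -4) contributes its full rectangle (perimeter 49.00 mm); Taking the first minus the rest: starting from the 23×30 cube, the r=5.5 cylinder at (7.5, 14) lies wholly inside it (removes its full 85.56 mm² and its 33.68 mm outline becomes a hole wall); the 20×4.5 cube at (-2, -4) partially overlaps it — only the 9.00 mm² overlap (of its 90.00 mm²) is removed, clipping the outline — boundary (outer + 1 inner loop) = 139.68 mm. Overall, the cross-section is one region with 1 hole. Total boundary length (outer + inner) = 139.68 mm.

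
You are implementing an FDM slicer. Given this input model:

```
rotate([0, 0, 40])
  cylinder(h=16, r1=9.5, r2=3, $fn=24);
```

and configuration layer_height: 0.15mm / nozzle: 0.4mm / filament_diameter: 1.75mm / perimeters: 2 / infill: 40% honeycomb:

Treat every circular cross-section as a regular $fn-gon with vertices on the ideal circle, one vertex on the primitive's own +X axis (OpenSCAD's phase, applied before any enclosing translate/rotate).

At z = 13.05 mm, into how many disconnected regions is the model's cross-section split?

1

At z = 13.05 mm: the cone: at t=0.816 of its height the radius interpolates to r₁+(r₂−r₁)t = 4.198, giving a regular 24-gon of that circumradius; (whole slice rotated 40° about Z — lengths, areas and connectivity unchanged). The result has 1 disconnected region.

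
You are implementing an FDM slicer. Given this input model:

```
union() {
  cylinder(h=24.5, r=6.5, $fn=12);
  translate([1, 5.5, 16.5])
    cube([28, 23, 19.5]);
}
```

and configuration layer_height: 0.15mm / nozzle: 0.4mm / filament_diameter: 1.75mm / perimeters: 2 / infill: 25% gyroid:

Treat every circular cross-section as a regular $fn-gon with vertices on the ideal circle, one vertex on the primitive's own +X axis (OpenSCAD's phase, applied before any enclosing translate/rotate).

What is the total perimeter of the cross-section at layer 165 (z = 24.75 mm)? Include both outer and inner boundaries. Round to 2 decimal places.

At z = 24.75 mm: the cylinder is not intersected at this z (z outside [0, 24.5]); the cube at (1, 5.5) is present — its section is the full 28×23 rectangle (perimeter 102.00 mm); Taking the union: only the 28×23 cube at (1, 5.5) is present, so the union is just that shape — boundary = 102.00 mm. Overall, the cross-section is a single solid region. Total boundary length (outer) = 102.00 mm.

102.00 mm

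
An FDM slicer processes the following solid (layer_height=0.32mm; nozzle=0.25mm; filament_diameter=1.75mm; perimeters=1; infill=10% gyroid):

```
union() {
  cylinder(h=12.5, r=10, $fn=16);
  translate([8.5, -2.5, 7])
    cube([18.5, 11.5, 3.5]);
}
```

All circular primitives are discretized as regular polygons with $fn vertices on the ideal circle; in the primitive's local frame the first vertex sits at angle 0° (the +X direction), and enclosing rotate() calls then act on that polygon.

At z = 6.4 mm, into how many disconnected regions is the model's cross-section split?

At z = 6.4 mm: the r=10 cylinder contributes a regular 16-gon of circumradius 10; the cube at (8.5, -2.5) is not intersected at this z (z outside [7, 10.5]); Combining (union): only the r=10 cylinder is present, so the union is just that shape — 1 connected region. The result has 1 disconnected region.

1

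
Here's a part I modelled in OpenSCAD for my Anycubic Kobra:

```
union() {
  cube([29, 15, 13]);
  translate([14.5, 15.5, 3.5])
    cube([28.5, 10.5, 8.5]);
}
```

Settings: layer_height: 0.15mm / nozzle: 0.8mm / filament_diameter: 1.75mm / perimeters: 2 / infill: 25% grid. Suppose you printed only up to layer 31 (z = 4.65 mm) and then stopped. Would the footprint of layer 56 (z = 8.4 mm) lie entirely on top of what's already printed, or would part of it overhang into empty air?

entirely on top

Compare the two slices. At z = 4.65: the cube (footprint 29×15) is included at this height (area 435.00 mm²); the cube at (14.5, 15.5) is present — its section is the full 28.5×10.5 rectangle (area 299.25 mm²); Combining (union): the 2 present regions are separate (no shared area or edge), so areas and boundary lengths simply add and each stays a separate island — area = 734.25 mm². At z = 8.4: the cube (footprint 29×15) is included at this height (area 435.00 mm²); the cube at (14.5, 15.5) (footprint 28.5×10.5) is included at this height (area 299.25 mm²); Merging all regions: the 2 present regions are separate (no shared area or edge), so areas and boundary lengths simply add and each stays a separate island — area = 734.25 mm². Checking containment: the cross-section at z = 8.4 is a subset of the cross-section at z = 4.65.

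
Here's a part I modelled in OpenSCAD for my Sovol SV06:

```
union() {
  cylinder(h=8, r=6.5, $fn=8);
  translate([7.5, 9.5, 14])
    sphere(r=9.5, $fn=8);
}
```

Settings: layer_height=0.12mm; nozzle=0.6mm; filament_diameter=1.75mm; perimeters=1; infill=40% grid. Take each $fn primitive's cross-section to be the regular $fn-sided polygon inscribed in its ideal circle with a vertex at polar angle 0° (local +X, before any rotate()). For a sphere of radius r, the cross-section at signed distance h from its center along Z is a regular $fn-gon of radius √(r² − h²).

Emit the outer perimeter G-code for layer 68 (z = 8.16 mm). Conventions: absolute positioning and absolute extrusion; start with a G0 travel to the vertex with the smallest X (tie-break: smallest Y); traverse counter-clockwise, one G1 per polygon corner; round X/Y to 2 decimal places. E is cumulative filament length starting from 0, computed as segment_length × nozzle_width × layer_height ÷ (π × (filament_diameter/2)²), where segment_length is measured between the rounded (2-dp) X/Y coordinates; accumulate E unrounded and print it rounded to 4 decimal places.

At z = 8.16 mm: the cylinder is not intersected at this z (z outside [0, 8]); the r=9.5 sphere at (7.5, 9.5) contributes a regular 8-gon of circumradius √(9.5²−5.84²) = 7.493; Combining (union): only the r=9.5 sphere at (7.5, 9.5) is present, so the union is just that shape — 1 connected region. The outline is a single polygon with 8 vertices. Extrusion per mm of travel: 0.6 × 0.12 / (π × 0.875²) = 0.029934. Accumulating E over each segment gives final E = 1.3733.

G0 X0.01 Y9.50 Z8.16
G1 X2.20 Y4.20 E0.1717
G1 X7.50 Y2.01 E0.3433
G1 X12.80 Y4.20 E0.5150
G1 X14.99 Y9.50 E0.6866
G1 X12.80 Y14.80 E0.8583
G1 X7.50 Y16.99 E1.0300
G1 X2.20 Y14.80 E1.2016
G1 X0.01 Y9.50 E1.3733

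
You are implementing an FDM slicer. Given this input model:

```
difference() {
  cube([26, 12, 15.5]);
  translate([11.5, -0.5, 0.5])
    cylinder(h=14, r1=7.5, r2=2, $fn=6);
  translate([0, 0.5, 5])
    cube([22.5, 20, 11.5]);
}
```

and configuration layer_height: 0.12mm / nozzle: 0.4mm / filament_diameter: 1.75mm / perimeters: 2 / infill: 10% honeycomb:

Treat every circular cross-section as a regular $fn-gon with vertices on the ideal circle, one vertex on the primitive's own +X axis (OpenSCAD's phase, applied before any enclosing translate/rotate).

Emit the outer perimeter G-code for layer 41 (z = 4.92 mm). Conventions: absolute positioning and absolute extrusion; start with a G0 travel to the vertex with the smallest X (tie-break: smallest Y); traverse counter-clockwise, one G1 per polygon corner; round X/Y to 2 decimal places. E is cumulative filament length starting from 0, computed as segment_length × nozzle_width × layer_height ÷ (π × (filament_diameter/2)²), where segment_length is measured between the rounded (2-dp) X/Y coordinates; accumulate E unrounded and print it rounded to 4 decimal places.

G0 X0.00 Y0.00 Z4.92
G1 X6.03 Y0.00 E0.1203
G1 X8.62 Y4.49 E0.2238
G1 X14.38 Y4.49 E0.3387
G1 X16.97 Y0.00 E0.4422
G1 X26.00 Y0.00 E0.6224
G1 X26.00 Y12.00 E0.8618
G1 X0.00 Y12.00 E1.3807
G1 X0.00 Y0.00 E1.6202

At z = 4.92 mm: the cube is present — its section is the full 26×12 rectangle; the cone at (11.5, -0.5): at t=0.316 of its height the radius interpolates to r₁+(r₂−r₁)t = 5.764, giving a regular 6-gon of that circumradius; the cube at (0, 0.5) is absent (z outside [5, 16.5]); Subtracting the remaining from the first: starting from the 26×12 cube, the cone at (11.5, -0.5) partially overlaps it — only the 37.53 mm² overlap (of its 86.30 mm²) is removed, clipping the outline — 1 connected region. The outline is a single polygon with 8 vertices. Extrusion per mm of travel: 0.4 × 0.12 / (π × 0.875²) = 0.019956. Accumulating E over each segment gives final E = 1.6202.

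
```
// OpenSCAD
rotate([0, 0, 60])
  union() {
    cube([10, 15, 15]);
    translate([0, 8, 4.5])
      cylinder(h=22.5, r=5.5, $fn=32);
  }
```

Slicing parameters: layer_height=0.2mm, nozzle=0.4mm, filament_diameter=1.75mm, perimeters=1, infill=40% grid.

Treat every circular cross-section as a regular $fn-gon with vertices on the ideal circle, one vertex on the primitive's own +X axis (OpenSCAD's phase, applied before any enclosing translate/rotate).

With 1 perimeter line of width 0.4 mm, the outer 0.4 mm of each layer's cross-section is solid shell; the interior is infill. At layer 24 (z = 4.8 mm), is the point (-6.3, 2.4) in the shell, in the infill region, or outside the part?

At z = 4.8 mm: the cube (footprint 10×15) is included at this height; the r=5.5 cylinder at (0, 8) contributes a regular 32-gon of circumradius 5.5; Combining (union): the regions partially overlap (shared area 47.21 mm²), so overlapping operands fuse into one piece — 1 connected region; (rotated 60° about Z; rotation is an isometry so areas/perimeters/island counts are preserved). Overall, the cross-section is a single solid region. Undo the 60° rotation: the query point maps to (-1.072, 6.656) in the un-rotated model frame. The nearest boundary edge runs (-3.06, 3.43)→(-3.89, 4.11); distance from the point to it = 3.75 mm. The point is inside the cross-section and 3.75 mm from the nearest boundary — more than the 0.4 mm shell width (1 × 0.4), so it's in the infill interior.

infill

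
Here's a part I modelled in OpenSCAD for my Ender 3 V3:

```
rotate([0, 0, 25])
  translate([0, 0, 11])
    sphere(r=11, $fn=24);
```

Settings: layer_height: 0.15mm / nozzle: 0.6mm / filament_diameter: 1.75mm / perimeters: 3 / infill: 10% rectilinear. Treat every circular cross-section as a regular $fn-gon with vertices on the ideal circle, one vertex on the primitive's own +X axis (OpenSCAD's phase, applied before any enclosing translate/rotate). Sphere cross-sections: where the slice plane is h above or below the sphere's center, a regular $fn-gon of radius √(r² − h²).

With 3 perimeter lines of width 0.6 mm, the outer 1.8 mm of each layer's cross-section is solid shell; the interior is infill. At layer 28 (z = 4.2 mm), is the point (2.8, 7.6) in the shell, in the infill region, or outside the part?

At z = 4.2 mm: the r=11 sphere slices to a regular 24-gon of circumradius 8.646 (√(r²−h²) with h=6.8 from center); (whole slice rotated 25° about Z — lengths, areas and connectivity unchanged). Overall, the cross-section is a single solid region. Undo the 25° rotation: the query point maps to (5.750, 5.705) in the un-rotated model frame. The nearest boundary edge runs (7.49, 4.32)→(6.11, 6.11); distance from the point to it = 0.54 mm. The point is inside the cross-section, 0.54 mm from the nearest boundary — within the 1.8 mm shell band (3 × 0.6).

shell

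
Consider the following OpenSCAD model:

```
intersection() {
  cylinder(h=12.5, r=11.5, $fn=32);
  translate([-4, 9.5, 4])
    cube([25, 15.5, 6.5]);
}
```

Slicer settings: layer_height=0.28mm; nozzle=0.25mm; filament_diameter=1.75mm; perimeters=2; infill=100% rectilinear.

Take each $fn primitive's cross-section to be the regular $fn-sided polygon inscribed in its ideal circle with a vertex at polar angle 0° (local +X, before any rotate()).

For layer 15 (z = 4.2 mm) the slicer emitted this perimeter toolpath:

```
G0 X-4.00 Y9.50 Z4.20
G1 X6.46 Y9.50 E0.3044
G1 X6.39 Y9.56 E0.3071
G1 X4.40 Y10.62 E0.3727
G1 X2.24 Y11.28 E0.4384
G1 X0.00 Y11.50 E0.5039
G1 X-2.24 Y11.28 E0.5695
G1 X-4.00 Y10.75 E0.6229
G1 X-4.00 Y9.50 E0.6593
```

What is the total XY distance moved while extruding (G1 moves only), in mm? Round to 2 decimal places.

22.66 mm

Sum the Euclidean lengths of each G1 segment: total = 22.66 mm.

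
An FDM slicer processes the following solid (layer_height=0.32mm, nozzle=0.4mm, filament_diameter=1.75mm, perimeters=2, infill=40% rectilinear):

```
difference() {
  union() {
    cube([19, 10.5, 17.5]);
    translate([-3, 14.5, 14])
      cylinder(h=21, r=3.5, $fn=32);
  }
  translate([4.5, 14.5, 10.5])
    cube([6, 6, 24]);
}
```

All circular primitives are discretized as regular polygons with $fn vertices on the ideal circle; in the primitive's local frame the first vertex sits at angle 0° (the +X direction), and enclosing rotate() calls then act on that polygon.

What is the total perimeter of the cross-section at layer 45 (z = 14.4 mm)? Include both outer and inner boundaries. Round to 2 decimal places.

80.96 mm

At z = 14.4 mm: the cube (footprint 19×10.5) is included at this height (perimeter 59.00 mm); the r=3.5 cylinder at (-3, 14.5) gives a regular 32-gon of circumradius 3.5 (constant along its height) (perimeter = 2·32·3.500·sin(180°/32) = 21.96 mm); Merging all regions: the 2 present regions are separate (no shared area or edge), so areas and boundary lengths simply add and each stays a separate island — boundary = 80.96 mm; the cube at (4.5, 14.5) is present — its section is the full 6×6 rectangle (perimeter 24.00 mm); After the difference (first − rest): starting from the result so far, the 6×6 cube at (4.5, 14.5) misses the remaining region (no effect) — boundary = 80.96 mm. Overall, the cross-section has 2 separate islands. Total boundary length (outer) = 80.96 mm.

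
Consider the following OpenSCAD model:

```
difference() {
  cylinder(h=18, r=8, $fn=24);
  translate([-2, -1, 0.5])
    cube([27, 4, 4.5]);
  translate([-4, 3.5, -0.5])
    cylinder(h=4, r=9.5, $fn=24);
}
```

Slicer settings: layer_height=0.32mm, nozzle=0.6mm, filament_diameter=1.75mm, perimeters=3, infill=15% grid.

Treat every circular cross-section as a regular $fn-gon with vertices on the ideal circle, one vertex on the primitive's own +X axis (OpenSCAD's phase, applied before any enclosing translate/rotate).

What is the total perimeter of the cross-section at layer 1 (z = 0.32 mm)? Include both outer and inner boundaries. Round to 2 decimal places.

At z = 0.32 mm: the r=8 cylinder contributes a regular 24-gon of circumradius 8 (perimeter = 2·24·8.000·sin(180°/24) = 50.12 mm); the cube at (-2, -1) does not reach this height (z outside [0.5, 5]); the cylinder at (-4, 3.5): section is a regular 24-gon, circumradius r=9.5 (perimeter = 2·24·9.500·sin(180°/24) = 59.52 mm); Subtracting the remaining from the first: starting from the r=8 cylinder, the r=9.5 cylinder at (-4, 3.5) partially overlaps it — only the 144.68 mm² overlap (of its 280.30 mm²) is removed, clipping the outline — boundary = 44.41 mm. Overall, the cross-section is a single solid region. Total boundary length (outer) = 44.41 mm.

44.41 mm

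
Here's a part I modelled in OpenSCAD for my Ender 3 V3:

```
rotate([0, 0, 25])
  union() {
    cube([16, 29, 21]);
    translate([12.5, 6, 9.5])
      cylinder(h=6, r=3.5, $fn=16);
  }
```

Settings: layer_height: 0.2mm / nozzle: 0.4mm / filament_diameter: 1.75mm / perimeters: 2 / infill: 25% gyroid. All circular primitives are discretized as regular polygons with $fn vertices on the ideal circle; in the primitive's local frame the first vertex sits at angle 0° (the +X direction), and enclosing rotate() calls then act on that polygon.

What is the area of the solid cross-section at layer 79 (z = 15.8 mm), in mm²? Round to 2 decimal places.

464.00 mm²

At z = 15.8 mm: the cube (footprint 16×29) is included at this height (area 464.00 mm²); the cylinder at (12.5, 6) is not intersected at this z (z outside [9.5, 15.5]); Combining (union): only the 16×29 cube is present, so the union is just that shape — area = 464.00 mm²; (rotated 25° about Z; rotation is an isometry so areas/perimeters/island counts are preserved). Overall, the cross-section is a single solid region. Net area = 464.00 mm².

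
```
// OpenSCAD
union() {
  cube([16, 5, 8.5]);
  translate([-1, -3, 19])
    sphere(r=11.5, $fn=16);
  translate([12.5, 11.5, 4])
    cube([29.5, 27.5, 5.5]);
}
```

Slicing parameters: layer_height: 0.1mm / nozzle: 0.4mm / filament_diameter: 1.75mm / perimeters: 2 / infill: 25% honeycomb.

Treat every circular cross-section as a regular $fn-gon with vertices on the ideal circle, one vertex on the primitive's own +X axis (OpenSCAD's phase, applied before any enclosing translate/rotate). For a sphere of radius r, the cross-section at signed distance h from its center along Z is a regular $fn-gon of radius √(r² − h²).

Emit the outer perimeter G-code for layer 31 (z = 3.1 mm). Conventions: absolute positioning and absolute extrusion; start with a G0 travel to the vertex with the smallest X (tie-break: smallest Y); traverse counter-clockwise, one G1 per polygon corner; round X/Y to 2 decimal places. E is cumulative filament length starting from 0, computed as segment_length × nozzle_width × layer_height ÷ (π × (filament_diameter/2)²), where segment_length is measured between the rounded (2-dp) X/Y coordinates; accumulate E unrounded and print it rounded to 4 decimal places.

At z = 3.1 mm: the 16×5 cube contributes its full rectangle; the sphere at (-1, -3) does not reach this height (|z−center|=15.900 > r=11.5); the cube at (12.5, 11.5) does not reach this height (z outside [4, 9.5]); Merging all regions: only the 16×5 cube is present, so the union is just that shape — 1 connected region. The outline is a single polygon with 4 vertices. Extrusion per mm of travel: 0.4 × 0.1 / (π × 0.875²) = 0.016630. Accumulating E over each segment gives final E = 0.6985.

G0 X0.00 Y0.00 Z3.10
G1 X16.00 Y0.00 E0.2661
G1 X16.00 Y5.00 E0.3492
G1 X0.00 Y5.00 E0.6153
G1 X0.00 Y0.00 E0.6985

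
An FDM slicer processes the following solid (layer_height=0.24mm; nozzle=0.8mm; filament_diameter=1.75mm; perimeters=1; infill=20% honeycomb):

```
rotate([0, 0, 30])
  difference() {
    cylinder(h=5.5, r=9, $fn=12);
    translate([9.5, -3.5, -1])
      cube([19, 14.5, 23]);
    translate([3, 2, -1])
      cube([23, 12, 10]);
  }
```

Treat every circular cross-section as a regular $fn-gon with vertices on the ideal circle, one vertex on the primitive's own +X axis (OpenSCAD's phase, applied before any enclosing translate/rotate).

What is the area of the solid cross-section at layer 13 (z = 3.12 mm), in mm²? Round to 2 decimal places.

At z = 3.12 mm: the cylinder: section is a regular 12-gon, circumradius r=9 (area = (12/2)·9.000²·sin(360°/12) = 243.00 mm²); the cube at (9.5, -3.5) is present — its section is the full 19×14.5 rectangle (area 275.50 mm²); the cube at (3, 2) (footprint 23×12) is included at this height (area 276.00 mm²); Taking the first minus the rest: starting from the r=9 cylinder (243.00 mm²), the 19×14.5 cube at (9.5, -3.5) misses the remaining region (no effect); the 23×12 cube at (3, 2) partially overlaps it — only the 23.49 mm² overlap (of its 276.00 mm²) is removed, clipping the outline — area = 219.51 mm²; (whole slice rotated 30° about Z — lengths, areas and connectivity unchanged). Overall, the cross-section is a single solid region. Net area = 219.51 mm².

219.51 mm²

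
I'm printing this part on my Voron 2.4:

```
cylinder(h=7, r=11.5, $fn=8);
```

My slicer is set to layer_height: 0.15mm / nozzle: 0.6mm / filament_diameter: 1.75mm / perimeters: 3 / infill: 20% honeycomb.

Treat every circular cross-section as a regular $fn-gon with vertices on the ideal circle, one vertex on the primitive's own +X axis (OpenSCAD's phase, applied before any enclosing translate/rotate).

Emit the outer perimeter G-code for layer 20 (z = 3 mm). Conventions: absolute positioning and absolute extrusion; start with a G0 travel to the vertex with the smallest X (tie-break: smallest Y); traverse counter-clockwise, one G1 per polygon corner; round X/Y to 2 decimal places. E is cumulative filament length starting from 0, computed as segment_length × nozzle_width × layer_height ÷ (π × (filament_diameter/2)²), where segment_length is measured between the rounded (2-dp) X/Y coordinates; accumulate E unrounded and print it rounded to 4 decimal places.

G0 X-11.50 Y0.00 Z3.00
G1 X-8.13 Y-8.13 E0.3293
G1 X0.00 Y-11.50 E0.6586
G1 X8.13 Y-8.13 E0.9879
G1 X11.50 Y0.00 E1.3172
G1 X8.13 Y8.13 E1.6465
G1 X0.00 Y11.50 E1.9758
G1 X-8.13 Y8.13 E2.3051
G1 X-11.50 Y0.00 E2.6344

At z = 3 mm: the cylinder: section is a regular 8-gon, circumradius r=11.5. The outline is a single polygon with 8 vertices. Extrusion per mm of travel: 0.6 × 0.15 / (π × 0.875²) = 0.037418. Accumulating E over each segment gives final E = 2.6344.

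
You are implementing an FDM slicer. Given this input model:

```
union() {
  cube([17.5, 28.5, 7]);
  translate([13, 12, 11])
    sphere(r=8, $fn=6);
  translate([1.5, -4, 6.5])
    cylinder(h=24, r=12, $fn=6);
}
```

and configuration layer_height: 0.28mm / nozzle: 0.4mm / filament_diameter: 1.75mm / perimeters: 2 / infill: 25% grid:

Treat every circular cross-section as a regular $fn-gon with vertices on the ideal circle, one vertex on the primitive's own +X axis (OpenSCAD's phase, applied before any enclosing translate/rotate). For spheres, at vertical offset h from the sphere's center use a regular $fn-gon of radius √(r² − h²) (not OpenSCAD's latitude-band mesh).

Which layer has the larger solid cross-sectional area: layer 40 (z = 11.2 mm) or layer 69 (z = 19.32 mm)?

Layer 40 (z = 11.2): the cube does not reach this height (z outside [0, 7]); the sphere at (13, 12): section is a regular 6-gon, circumradius = √(r²−h²) = √(8²−0.2²) = 7.997 (area = (6/2)·7.997²·sin(360°/6) = 166.17 mm²); the cylinder at (1.5, -4): section is a regular 6-gon, circumradius r=12 (area = (6/2)·12.000²·sin(360°/6) = 374.12 mm²); Merging all regions: the 2 present regions are separate (no shared area or edge), so areas and boundary lengths simply add and each stays a separate island — area = 540.30 mm². So its area = 540.30 mm². Layer 69 (z = 19.32): the cube is absent (z outside [0, 7]); the sphere at (13, 12) does not reach this height (|z−center|=8.320 > r=8); the r=12 cylinder at (1.5, -4) gives a regular 6-gon of circumradius 12 (constant along its height) (area = (6/2)·12.000²·sin(360°/6) = 374.12 mm²); Taking the union: only the r=12 cylinder at (1.5, -4) is present, so the union is just that shape — area = 374.12 mm². So its area = 374.12 mm². Layer 40 is larger (540.30 vs 374.12 mm²).

layer 40 (z = 11.2 mm)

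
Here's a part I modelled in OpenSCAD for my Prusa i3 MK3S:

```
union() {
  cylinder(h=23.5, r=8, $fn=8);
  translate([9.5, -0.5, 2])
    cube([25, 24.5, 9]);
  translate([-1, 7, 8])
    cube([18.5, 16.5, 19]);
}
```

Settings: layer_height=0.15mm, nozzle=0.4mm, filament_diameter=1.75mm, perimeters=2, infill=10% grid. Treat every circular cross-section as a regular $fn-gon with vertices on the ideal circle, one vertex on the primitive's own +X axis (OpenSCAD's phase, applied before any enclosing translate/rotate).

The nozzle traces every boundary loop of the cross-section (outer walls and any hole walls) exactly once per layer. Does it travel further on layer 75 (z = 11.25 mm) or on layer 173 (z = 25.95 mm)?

Layer 75 (z = 11.25): the r=8 cylinder gives a regular 8-gon of circumradius 8 (constant along its height) (perimeter = 2·8·8.000·sin(180°/8) = 48.98 mm); the cube at (9.5, -0.5) is absent (z outside [2, 11]); the cube at (-1, 7) is present — its section is the full 18.5×16.5 rectangle (perimeter 70.00 mm); Combining (union): the regions partially overlap (shared area 2.00 mm²), so the edge portions inside another operand are dropped and the merged outline is re-measured after clipping — boundary = 111.29 mm. So its perimeter = 111.29 mm. Layer 173 (z = 25.95): the cylinder is absent (z outside [0, 23.5]); the cube at (9.5, -0.5) is not intersected at this z (z outside [2, 11]); the cube at (-1, 7) (footprint 18.5×16.5) is included at this height (perimeter 70.00 mm); Combining (union): only the 18.5×16.5 cube at (-1, 7) is present, so the union is just that shape — boundary = 70.00 mm. So its perimeter = 70.00 mm. Layer 75 is larger (111.29 vs 70.00 mm).

layer 75 (z = 11.25 mm)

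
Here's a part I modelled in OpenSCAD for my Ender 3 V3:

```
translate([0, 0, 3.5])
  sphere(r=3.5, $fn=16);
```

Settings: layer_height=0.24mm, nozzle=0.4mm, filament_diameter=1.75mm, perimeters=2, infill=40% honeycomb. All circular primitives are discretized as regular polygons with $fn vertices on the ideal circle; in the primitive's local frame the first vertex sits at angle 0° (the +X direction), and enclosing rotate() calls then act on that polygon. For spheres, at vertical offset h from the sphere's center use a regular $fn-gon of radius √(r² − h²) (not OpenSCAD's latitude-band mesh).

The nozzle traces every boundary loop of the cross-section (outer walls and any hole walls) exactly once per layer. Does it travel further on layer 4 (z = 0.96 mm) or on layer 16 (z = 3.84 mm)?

layer 16 (z = 3.84 mm)

Layer 4 (z = 0.96): the r=3.5 sphere slices to a regular 16-gon of circumradius 2.408 (√(r²−h²) with h=2.54 from center) (perimeter = 2·16·2.408·sin(180°/16) = 15.03 mm). So its perimeter = 15.03 mm. Layer 16 (z = 3.84): the sphere: section is a regular 16-gon, circumradius = √(r²−h²) = √(3.5²−0.34²) = 3.483 (perimeter = 2·16·3.483·sin(180°/16) = 21.75 mm). So its perimeter = 21.75 mm. Layer 16 is larger (21.75 vs 15.03 mm).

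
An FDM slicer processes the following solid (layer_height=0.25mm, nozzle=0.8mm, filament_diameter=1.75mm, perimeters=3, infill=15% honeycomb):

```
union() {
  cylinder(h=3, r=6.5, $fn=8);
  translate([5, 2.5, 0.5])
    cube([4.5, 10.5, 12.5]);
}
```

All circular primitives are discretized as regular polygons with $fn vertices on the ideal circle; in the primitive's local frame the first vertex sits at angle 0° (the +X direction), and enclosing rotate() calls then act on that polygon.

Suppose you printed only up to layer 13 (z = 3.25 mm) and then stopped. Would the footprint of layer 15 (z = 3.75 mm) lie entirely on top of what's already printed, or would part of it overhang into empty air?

Compare the two slices. At z = 3.25: the cylinder does not reach this height (z outside [0, 3]); the 4.5×10.5 cube at (5, 2.5) contributes its full rectangle (area 47.25 mm²); Combining (union): only the 4.5×10.5 cube at (5, 2.5) is present, so the union is just that shape — area = 47.25 mm². At z = 3.75: the cylinder is absent (z outside [0, 3]); the cube at (5, 2.5) is present — its section is the full 4.5×10.5 rectangle (area 47.25 mm²); Taking the union: only the 4.5×10.5 cube at (5, 2.5) is present, so the union is just that shape — area = 47.25 mm². Checking containment: the cross-section at z = 3.75 is a subset of the cross-section at z = 3.25.

entirely on top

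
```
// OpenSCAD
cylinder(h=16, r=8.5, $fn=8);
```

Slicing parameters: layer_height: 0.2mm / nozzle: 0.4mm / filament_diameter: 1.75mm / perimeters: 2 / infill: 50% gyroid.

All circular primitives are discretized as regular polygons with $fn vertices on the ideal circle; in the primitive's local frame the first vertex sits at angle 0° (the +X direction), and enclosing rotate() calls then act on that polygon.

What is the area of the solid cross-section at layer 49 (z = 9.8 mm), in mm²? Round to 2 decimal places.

204.35 mm²

At z = 9.8 mm: the r=8.5 cylinder contributes a regular 8-gon of circumradius 8.5 (area = (8/2)·8.500²·sin(360°/8) = 204.35 mm²). Overall, the cross-section is a single solid region. Net area = 204.35 mm².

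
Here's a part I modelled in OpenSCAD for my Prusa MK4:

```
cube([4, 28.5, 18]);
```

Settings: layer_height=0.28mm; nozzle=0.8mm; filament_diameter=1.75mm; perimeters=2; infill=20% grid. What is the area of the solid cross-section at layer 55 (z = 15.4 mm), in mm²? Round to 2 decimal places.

At z = 15.4 mm: the cube (footprint 4×28.5) is included at this height (area 114.00 mm²). Overall, the cross-section is a single solid region. Net area = 114.00 mm².

114.00 mm²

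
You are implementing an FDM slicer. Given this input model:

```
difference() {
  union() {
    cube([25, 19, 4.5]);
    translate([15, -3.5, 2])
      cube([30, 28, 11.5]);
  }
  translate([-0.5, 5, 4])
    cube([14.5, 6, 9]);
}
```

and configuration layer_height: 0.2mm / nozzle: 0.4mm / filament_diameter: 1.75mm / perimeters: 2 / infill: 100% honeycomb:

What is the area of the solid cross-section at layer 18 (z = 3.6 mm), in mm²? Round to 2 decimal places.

1125.00 mm²

At z = 3.6 mm: the cube is present — its section is the full 25×19 rectangle (area 475.00 mm²); the cube at (15, -3.5) (footprint 30×28) is included at this height (area 840.00 mm²); Combining (union): the regions partially overlap — summed areas 1315.00 mm² minus the doubly-counted overlap 190.00 mm² gives 1125.00 mm² — area = 1125.00 mm²; the cube at (-0.5, 5) is not intersected at this z (z outside [4, 13]); Taking the first minus the rest: none of the subtracted shapes is present at this height, so the result so far is unchanged — area = 1125.00 mm². Overall, the cross-section is a single solid region. Net area = 1125.00 mm².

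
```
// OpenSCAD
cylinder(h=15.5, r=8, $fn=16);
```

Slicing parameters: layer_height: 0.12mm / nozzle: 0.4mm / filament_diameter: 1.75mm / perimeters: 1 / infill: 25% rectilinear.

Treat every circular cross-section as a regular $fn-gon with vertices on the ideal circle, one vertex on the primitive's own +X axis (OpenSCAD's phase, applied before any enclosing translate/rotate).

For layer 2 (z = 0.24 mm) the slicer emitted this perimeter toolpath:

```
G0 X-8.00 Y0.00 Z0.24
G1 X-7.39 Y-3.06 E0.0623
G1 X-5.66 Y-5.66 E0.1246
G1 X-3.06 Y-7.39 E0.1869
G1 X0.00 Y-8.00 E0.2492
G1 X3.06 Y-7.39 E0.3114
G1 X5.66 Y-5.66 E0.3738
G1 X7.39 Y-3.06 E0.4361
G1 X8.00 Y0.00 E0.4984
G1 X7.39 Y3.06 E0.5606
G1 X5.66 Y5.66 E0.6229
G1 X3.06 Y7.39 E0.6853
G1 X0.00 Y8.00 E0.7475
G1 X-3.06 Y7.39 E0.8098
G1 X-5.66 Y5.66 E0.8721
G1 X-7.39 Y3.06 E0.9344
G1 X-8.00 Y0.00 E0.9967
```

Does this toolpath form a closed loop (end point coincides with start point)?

Start point (G0): (-8.00, 0.00). End point (last G1): the path returns to the start — closed.

yes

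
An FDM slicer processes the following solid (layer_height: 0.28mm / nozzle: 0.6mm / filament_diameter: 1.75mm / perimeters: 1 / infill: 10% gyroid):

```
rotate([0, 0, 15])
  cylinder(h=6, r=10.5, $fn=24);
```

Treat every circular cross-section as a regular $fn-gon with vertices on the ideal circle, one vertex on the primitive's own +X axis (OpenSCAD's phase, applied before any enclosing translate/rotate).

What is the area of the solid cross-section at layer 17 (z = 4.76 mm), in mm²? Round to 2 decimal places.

At z = 4.76 mm: the r=10.5 cylinder gives a regular 24-gon of circumradius 10.5 (constant along its height) (area = (24/2)·10.500²·sin(360°/24) = 342.42 mm²); (rotated 15° about Z; rotation is an isometry so areas/perimeters/island counts are preserved). Overall, the cross-section is a single solid region. Net area = 342.42 mm².

342.42 mm²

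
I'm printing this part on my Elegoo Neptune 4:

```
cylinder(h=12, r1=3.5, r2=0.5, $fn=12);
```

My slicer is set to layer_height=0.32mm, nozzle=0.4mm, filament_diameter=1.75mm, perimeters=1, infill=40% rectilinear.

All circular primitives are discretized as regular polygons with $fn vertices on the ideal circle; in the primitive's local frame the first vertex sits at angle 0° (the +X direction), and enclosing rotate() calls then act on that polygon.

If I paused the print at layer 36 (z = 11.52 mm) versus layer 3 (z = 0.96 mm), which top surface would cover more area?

Layer 36 (z = 11.52): the cone: at t=0.960 of its height the radius interpolates to r₁+(r₂−r₁)t = 0.620, giving a regular 12-gon of that circumradius (area = (12/2)·0.620²·sin(360°/12) = 1.15 mm²). So its area = 1.15 mm². Layer 3 (z = 0.96): the cone: at t=0.080 of its height the radius interpolates to r₁+(r₂−r₁)t = 3.260, giving a regular 12-gon of that circumradius (area = (12/2)·3.260²·sin(360°/12) = 31.88 mm²). So its area = 31.88 mm². Layer 3 is larger (31.88 vs 1.15 mm²).

layer 3 (z = 0.96 mm)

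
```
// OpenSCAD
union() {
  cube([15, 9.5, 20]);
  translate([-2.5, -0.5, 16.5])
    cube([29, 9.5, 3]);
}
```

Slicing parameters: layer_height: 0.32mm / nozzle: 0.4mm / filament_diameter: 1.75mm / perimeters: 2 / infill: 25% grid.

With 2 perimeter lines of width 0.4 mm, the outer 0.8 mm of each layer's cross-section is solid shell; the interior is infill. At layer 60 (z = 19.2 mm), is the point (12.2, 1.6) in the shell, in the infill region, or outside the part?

At z = 19.2 mm: the cube (footprint 15×9.5) is included at this height; the cube at (-2.5, -0.5) (footprint 29×9.5) is included at this height; Combining (union): the regions partially overlap (shared area 135.00 mm²), so overlapping operands fuse into one piece — 1 connected region. Overall, the cross-section is a single solid region. The nearest boundary edge runs (26.50, -0.50)→(-2.50, -0.50); distance from the point to it = 2.10 mm. The point is inside the cross-section and 2.10 mm from the nearest boundary — more than the 0.8 mm shell width (2 × 0.4), so it's in the infill interior.

infill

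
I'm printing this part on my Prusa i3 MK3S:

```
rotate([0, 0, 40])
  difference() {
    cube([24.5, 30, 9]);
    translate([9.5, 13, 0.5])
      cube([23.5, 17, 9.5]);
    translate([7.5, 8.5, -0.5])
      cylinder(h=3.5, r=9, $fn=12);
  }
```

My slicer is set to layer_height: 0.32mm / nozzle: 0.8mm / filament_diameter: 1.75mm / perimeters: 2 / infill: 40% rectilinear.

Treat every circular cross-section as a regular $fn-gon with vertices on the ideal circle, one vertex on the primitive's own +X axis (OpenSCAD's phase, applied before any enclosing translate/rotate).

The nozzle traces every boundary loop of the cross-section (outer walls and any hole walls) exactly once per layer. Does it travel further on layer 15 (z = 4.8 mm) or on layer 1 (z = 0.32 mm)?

layer 1 (z = 0.32 mm)

Layer 15 (z = 4.8): the 24.5×30 cube contributes its full rectangle (perimeter 109.00 mm); the 23.5×17 cube at (9.5, 13) contributes its full rectangle (perimeter 81.00 mm); the cylinder at (7.5, 8.5) is absent (z outside [-0.5, 3]); Taking the first minus the rest: starting from the 24.5×30 cube, the 23.5×17 cube at (9.5, 13) partially overlaps it — only the 255.00 mm² overlap (of its 399.50 mm²) is removed, clipping the outline — boundary = 109.00 mm; (whole slice rotated 40° about Z — lengths, areas and connectivity unchanged). So its perimeter = 109.00 mm. Layer 1 (z = 0.32): the 24.5×30 cube contributes its full rectangle (perimeter 109.00 mm); the cube at (9.5, 13) is not intersected at this z (z outside [0.5, 10]); the cylinder at (7.5, 8.5): section is a regular 12-gon, circumradius r=9 (perimeter = 2·12·9.000·sin(180°/12) = 55.90 mm); Subtracting the remaining from the first: starting from the 24.5×30 cube, the r=9 cylinder at (7.5, 8.5) partially overlaps it — only the 233.91 mm² overlap (of its 243.00 mm²) is removed, clipping the outline — boundary = 137.57 mm; (rotated 40° about Z; rotation is an isometry so areas/perimeters/island counts are preserved). So its perimeter = 137.57 mm. Layer 1 is larger (137.57 vs 109.00 mm).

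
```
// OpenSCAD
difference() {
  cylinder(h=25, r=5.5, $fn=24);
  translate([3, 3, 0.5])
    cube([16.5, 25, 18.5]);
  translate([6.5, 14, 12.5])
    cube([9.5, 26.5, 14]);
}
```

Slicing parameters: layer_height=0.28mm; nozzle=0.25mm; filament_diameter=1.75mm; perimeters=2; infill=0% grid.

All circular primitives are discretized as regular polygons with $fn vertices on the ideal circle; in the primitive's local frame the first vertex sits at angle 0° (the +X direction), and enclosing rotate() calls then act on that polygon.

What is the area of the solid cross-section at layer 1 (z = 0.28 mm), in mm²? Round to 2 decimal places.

93.95 mm²

At z = 0.28 mm: the r=5.5 cylinder contributes a regular 24-gon of circumradius 5.5 (area = (24/2)·5.500²·sin(360°/24) = 93.95 mm²); the cube at (3, 3) does not reach this height (z outside [0.5, 19]); the cube at (6.5, 14) is not intersected at this z (z outside [12.5, 26.5]); After the difference (first − rest): none of the subtracted shapes is present at this height, so the r=5.5 cylinder is unchanged — area = 93.95 mm². Overall, the cross-section is a single solid region. Net area = 93.95 mm².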